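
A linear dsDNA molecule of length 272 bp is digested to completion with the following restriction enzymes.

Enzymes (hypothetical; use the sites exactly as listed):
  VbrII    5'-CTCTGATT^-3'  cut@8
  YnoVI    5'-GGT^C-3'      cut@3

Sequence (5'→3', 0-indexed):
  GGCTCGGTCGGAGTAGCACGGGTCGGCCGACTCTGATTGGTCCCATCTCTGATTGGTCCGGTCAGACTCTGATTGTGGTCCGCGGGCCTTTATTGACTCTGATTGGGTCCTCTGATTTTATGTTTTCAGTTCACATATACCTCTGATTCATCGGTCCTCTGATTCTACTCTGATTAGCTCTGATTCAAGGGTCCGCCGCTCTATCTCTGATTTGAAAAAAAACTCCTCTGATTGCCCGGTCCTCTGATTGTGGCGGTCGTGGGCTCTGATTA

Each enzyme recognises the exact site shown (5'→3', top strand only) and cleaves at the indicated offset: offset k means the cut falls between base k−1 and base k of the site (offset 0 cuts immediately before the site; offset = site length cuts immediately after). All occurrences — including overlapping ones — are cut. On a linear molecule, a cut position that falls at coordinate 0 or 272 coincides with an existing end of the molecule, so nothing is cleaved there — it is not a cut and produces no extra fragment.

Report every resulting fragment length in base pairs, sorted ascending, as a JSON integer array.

Site scan:
  VbrII (CTCTGATT, off=8): starts [30, 46, 66, 96, 109, 140, 156, 167, 177, 204, 225, 241, 263] → cuts [38, 54, 74, 104, 117, 148, 164, 175, 185, 212, 233, 249, 271]
  YnoVI (GGTC, off=3): starts [5, 20, 38, 54, 59, 76, 105, 152, 189, 237, 254] → cuts [8, 23, 41, 57, 62, 79, 108, 155, 192, 240, 257]

Pooled cuts: [8, 23, 38, 41, 54, 57, 62, 74, 79, 104, 108, 117, 148, 155, 164, 175, 185, 192, 212, 233, 240, 249, 257, 271]

Fragment lengths:
  [0,8): 8 bp
  [8,23): 15 bp
  [23,38): 15 bp
  [38,41): 3 bp
  [41,54): 13 bp
  [54,57): 3 bp
  [57,62): 5 bp
  [62,74): 12 bp
  [74,79): 5 bp
  [79,104): 25 bp
  [104,108): 4 bp
  [108,117): 9 bp
  [117,148): 31 bp
  [148,155): 7 bp
  [155,164): 9 bp
  [164,175): 11 bp
  [175,185): 10 bp
  [185,192): 7 bp
  [192,212): 20 bp
  [212,233): 21 bp
  [233,240): 7 bp
  [240,249): 9 bp
  [249,257): 8 bp
  [257,271): 14 bp
  [271,272): 1 bp

[1,3,3,4,5,5,7,7,7,8,8,9,9,9,10,11,12,13,14,15,15,20,21,25,31]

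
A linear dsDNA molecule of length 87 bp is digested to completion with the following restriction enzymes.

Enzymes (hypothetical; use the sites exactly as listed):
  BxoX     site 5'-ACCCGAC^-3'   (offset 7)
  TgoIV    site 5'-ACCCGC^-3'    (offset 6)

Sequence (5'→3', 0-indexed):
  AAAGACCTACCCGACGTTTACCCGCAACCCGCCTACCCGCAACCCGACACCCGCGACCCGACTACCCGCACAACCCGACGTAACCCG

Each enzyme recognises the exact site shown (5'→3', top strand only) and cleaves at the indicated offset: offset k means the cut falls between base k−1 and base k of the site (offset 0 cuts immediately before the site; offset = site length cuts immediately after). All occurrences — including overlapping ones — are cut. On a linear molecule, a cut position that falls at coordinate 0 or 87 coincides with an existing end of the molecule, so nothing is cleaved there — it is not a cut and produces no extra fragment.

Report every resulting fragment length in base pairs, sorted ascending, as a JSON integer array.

Per-enzyme occurrences:
  BxoX (ACCCGAC, off=7): starts [8, 41, 55, 72] → cuts [15, 48, 62, 79]
  TgoIV (ACCCGC, off=6): starts [19, 26, 34, 48, 63] → cuts [25, 32, 40, 54, 69]

Pooled cuts: [15, 25, 32, 40, 48, 54, 62, 69, 79]

Fragments:
  [0,15): 15 bp
  [15,25): 10 bp
  [25,32): 7 bp
  [32,40): 8 bp
  [40,48): 8 bp
  [48,54): 6 bp
  [54,62): 8 bp
  [62,69): 7 bp
  [69,79): 10 bp
  [79,87): 8 bp

[6,7,7,8,8,8,8,10,10,15]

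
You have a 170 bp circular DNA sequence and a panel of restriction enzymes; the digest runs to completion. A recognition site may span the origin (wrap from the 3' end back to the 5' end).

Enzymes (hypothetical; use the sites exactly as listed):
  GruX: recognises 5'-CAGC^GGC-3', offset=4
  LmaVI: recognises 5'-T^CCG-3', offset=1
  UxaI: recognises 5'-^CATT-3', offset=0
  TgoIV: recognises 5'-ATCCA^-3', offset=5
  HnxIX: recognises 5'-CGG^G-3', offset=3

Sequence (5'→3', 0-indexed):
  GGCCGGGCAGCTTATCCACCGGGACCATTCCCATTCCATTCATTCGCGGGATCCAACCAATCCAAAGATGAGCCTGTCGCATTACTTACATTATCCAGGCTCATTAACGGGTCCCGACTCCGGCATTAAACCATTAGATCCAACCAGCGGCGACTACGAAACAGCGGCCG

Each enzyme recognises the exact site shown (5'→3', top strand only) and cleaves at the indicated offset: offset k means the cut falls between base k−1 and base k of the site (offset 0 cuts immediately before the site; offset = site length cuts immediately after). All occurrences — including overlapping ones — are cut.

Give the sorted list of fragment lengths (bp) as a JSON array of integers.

Site scan:
  GruX (CAGCGGC, off=4): starts [144, 161] → cuts [148, 165]
  LmaVI (TCCG, off=1): starts [118] → cuts [119]
  UxaI (CATT, off=0): starts [25, 31, 36, 40, 79, 88, 101, 123, 131] → cuts [25, 31, 36, 40, 79, 88, 101, 123, 131]
  TgoIV (ATCCA, off=5): starts [13, 50, 59, 92, 137] → cuts [18, 55, 64, 97, 142]
  HnxIX (CGGG, off=3): starts [3, 19, 46, 107, 168] → cuts [1, 6, 22, 49, 110]

All cut coordinates (distinct, sorted): [1, 6, 18, 22, 25, 31, 36, 40, 49, 55, 64, 79, 88, 97, 101, 110, 119, 123, 131, 142, 148, 165]

Fragment lengths:
  1→6: 5 bp
  6→18: 12 bp
  18→22: 4 bp
  22→25: 3 bp
  25→31: 6 bp
  31→36: 5 bp
  36→40: 4 bp
  40→49: 9 bp
  49→55: 6 bp
  55→64: 9 bp
  64→79: 15 bp
  79→88: 9 bp
  88→97: 9 bp
  97→101: 4 bp
  101→110: 9 bp
  110→119: 9 bp
  119→123: 4 bp
  123→131: 8 bp
  131→142: 11 bp
  142→148: 6 bp
  148→165: 17 bp
  165→1 (wrap): 170-165+1 = 6 bp

[3,4,4,4,4,5,5,6,6,6,6,8,9,9,9,9,9,9,11,12,15,17]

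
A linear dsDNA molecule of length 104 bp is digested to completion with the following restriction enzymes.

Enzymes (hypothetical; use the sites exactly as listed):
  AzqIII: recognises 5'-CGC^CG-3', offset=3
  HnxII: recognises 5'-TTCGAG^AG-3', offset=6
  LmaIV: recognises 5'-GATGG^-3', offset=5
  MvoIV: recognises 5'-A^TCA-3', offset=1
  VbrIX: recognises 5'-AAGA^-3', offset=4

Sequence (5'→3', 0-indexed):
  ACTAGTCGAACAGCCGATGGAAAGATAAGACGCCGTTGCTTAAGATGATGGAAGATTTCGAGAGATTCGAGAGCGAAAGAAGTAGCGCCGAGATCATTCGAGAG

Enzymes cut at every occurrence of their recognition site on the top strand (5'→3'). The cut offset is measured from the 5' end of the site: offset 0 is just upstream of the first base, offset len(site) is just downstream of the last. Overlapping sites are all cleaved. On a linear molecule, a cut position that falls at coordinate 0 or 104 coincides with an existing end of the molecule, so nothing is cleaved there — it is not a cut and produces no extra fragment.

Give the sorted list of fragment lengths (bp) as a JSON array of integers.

[2,3,4,5,5,5,6,7,8,9,9,9,12,20]

Per-enzyme occurrences:
  AzqIII CGCCG/3: at [30, 85] ⇒ [33, 88]
  HnxII TTCGAGAG/6: at [56, 65, 96] ⇒ [62, 71, 102]
  LmaIV GATGG/5: at [15, 46] ⇒ [20, 51]
  MvoIV ATCA/1: at [92] ⇒ [93]
  VbrIX AAGA/4: at [21, 26, 41, 51, 76] ⇒ [25, 30, 45, 55, 80]

All cut coordinates (distinct, sorted): [20, 25, 30, 33, 45, 51, 55, 62, 71, 80, 88, 93, 102]

Fragments:
  [0,20): 20 bp
  [20,25): 5 bp
  [25,30): 5 bp
  [30,33): 3 bp
  [33,45): 12 bp
  [45,51): 6 bp
  [51,55): 4 bp
  [55,62): 7 bp
  [62,71): 9 bp
  [71,80): 9 bp
  [80,88): 8 bp
  [88,93): 5 bp
  [93,102): 9 bp
  [102,104): 2 bp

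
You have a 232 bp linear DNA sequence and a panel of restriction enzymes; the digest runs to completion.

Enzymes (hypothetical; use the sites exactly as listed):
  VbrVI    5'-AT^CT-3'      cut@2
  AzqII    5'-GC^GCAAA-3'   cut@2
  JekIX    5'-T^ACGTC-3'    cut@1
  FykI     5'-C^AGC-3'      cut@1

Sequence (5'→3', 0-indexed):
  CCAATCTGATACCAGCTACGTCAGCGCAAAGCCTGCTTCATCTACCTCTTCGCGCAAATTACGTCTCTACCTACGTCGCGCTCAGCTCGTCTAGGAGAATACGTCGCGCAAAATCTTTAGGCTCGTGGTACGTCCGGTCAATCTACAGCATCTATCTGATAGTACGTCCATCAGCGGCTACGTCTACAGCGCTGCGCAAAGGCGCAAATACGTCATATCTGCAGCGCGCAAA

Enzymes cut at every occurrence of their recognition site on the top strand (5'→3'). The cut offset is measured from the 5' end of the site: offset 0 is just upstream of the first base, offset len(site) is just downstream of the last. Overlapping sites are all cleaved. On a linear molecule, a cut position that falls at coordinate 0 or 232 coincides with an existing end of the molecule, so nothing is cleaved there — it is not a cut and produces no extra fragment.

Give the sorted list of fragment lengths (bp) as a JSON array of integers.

Scan for sites:
  VbrVI (ATCT, off=2): starts [3, 39, 112, 140, 149, 153, 216] → cuts [5, 41, 114, 142, 151, 155, 218]
  AzqII (GCGCAAA, off=2): starts [23, 51, 105, 193, 201, 225] → cuts [25, 53, 107, 195, 203, 227]
  JekIX (TACGTC, off=1): starts [16, 59, 71, 99, 128, 162, 178, 208] → cuts [17, 60, 72, 100, 129, 163, 179, 209]
  FykI (CAGC, off=1): starts [12, 21, 82, 145, 171, 186, 221] → cuts [13, 22, 83, 146, 172, 187, 222]

All cut coordinates (distinct, sorted): [5, 13, 17, 22, 25, 41, 53, 60, 72, 83, 100, 107, 114, 129, 142, 146, 151, 155, 163, 172, 179, 187, 195, 203, 209, 218, 222, 227]

Fragment lengths:
  [0,5): 5 bp
  [5,13): 8 bp
  [13,17): 4 bp
  [17,22): 5 bp
  [22,25): 3 bp
  [25,41): 16 bp
  [41,53): 12 bp
  [53,60): 7 bp
  [60,72): 12 bp
  [72,83): 11 bp
  [83,100): 17 bp
  [100,107): 7 bp
  [107,114): 7 bp
  [114,129): 15 bp
  [129,142): 13 bp
  [142,146): 4 bp
  [146,151): 5 bp
  [151,155): 4 bp
  [155,163): 8 bp
  [163,172): 9 bp
  [172,179): 7 bp
  [179,187): 8 bp
  [187,195): 8 bp
  [195,203): 8 bp
  [203,209): 6 bp
  [209,218): 9 bp
  [218,222): 4 bp
  [222,227): 5 bp
  [227,232): 5 bp

[3,4,4,4,4,5,5,5,5,5,6,7,7,7,7,8,8,8,8,8,9,9,11,12,12,13,15,16,17]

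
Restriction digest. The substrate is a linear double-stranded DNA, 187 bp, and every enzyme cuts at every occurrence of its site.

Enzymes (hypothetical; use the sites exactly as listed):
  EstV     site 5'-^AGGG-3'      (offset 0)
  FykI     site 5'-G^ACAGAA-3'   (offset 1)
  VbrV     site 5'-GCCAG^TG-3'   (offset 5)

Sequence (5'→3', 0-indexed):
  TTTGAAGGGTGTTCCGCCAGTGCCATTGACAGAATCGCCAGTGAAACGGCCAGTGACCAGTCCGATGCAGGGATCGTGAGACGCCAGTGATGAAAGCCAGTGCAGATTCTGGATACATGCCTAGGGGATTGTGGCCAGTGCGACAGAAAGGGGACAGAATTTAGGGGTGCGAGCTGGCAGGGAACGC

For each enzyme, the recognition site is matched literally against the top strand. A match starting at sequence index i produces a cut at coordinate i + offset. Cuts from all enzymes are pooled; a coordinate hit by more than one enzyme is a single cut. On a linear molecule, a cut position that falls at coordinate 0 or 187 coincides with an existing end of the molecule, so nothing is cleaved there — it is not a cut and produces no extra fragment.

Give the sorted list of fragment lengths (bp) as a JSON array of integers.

[4,5,5,6,8,9,9,12,13,13,15,15,16,16,19,22]

Per-enzyme occurrences:
  EstV AGGG/0: at [5, 68, 122, 148, 162, 178] ⇒ [5, 68, 122, 148, 162, 178]
  FykI GACAGAA/1: at [27, 141, 152] ⇒ [28, 142, 153]
  VbrV GCCAGTG/5: at [15, 36, 48, 82, 95, 133] ⇒ [20, 41, 53, 87, 100, 138]

All cut coordinates (distinct, sorted): [5, 20, 28, 41, 53, 68, 87, 100, 122, 138, 142, 148, 153, 162, 178]

Fragment lengths:
  [0,5): 5 bp
  [5,20): 15 bp
  [20,28): 8 bp
  [28,41): 13 bp
  [41,53): 12 bp
  [53,68): 15 bp
  [68,87): 19 bp
  [87,100): 13 bp
  [100,122): 22 bp
  [122,138): 16 bp
  [138,142): 4 bp
  [142,148): 6 bp
  [148,153): 5 bp
  [153,162): 9 bp
  [162,178): 16 bp
  [178,187): 9 bp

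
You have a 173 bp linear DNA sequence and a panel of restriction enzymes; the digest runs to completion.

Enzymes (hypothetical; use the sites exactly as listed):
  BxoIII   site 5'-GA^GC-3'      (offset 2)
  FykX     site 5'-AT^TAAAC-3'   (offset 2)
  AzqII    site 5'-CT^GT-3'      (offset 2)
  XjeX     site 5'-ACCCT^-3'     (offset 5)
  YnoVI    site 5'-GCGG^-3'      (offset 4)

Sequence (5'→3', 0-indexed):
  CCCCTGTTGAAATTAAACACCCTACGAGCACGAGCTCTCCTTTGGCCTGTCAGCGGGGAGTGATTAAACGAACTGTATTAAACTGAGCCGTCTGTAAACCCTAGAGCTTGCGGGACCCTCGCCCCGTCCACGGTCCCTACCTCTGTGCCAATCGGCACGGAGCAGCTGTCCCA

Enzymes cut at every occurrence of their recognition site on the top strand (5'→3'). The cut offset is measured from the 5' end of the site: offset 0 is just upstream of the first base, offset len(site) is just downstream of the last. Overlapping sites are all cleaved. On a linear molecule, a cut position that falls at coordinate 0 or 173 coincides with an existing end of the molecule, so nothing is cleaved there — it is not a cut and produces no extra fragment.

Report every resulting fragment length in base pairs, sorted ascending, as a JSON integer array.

Per-enzyme occurrences:
  BxoIII GAGC/2: at [25, 31, 84, 103, 159] ⇒ [27, 33, 86, 105, 161]
  FykX ATTAAAC/2: at [11, 62, 76] ⇒ [13, 64, 78]
  AzqII CTGT/2: at [3, 46, 72, 91, 142, 165] ⇒ [5, 48, 74, 93, 144, 167]
  XjeX ACCCT/5: at [18, 97, 114] ⇒ [23, 102, 119]
  YnoVI GCGG/4: at [52, 109] ⇒ [56, 113]

All cut coordinates (distinct, sorted): [5, 13, 23, 27, 33, 48, 56, 64, 74, 78, 86, 93, 102, 105, 113, 119, 144, 161, 167]

Fragments:
  [0,5): 5 bp
  [5,13): 8 bp
  [13,23): 10 bp
  [23,27): 4 bp
  [27,33): 6 bp
  [33,48): 15 bp
  [48,56): 8 bp
  [56,64): 8 bp
  [64,74): 10 bp
  [74,78): 4 bp
  [78,86): 8 bp
  [86,93): 7 bp
  [93,102): 9 bp
  [102,105): 3 bp
  [105,113): 8 bp
  [113,119): 6 bp
  [119,144): 25 bp
  [144,161): 17 bp
  [161,167): 6 bp
  [167,173): 6 bp

[3,4,4,5,6,6,6,6,7,8,8,8,8,8,9,10,10,15,17,25]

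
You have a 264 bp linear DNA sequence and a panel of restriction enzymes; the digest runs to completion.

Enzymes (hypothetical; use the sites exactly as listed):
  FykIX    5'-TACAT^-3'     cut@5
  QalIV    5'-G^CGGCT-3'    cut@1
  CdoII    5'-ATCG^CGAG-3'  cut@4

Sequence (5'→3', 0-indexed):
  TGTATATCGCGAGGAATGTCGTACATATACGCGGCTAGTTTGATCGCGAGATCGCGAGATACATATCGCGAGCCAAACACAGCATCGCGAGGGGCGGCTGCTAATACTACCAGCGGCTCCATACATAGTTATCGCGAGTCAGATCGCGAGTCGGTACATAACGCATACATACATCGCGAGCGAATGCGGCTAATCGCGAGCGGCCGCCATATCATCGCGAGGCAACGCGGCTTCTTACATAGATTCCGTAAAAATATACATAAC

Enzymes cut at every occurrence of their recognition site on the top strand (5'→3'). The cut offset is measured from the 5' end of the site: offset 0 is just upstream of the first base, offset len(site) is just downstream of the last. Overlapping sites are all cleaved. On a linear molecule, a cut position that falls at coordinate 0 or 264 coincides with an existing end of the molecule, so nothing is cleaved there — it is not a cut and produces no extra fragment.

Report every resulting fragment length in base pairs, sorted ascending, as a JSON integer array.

[2,3,4,4,5,7,8,8,9,10,10,10,10,11,12,13,13,13,15,17,19,19,21,21]

Scan for sites:
  FykIX (TACAT, off=5): starts [21, 59, 121, 154, 165, 169, 235, 256] → cuts [26, 64, 126, 159, 170, 174, 240, 261]
  QalIV (GCGGCT, off=1): starts [30, 93, 112, 185, 226] → cuts [31, 94, 113, 186, 227]
  CdoII (ATCGCGAG, off=4): starts [5, 42, 50, 64, 83, 130, 142, 172, 192, 213] → cuts [9, 46, 54, 68, 87, 134, 146, 176, 196, 217]

All cut coordinates (distinct, sorted): [9, 26, 31, 46, 54, 64, 68, 87, 94, 113, 126, 134, 146, 159, 170, 174, 176, 186, 196, 217, 227, 240, 261]

Fragments:
  [0,9): 9 bp
  [9,26): 17 bp
  [26,31): 5 bp
  [31,46): 15 bp
  [46,54): 8 bp
  [54,64): 10 bp
  [64,68): 4 bp
  [68,87): 19 bp
  [87,94): 7 bp
  [94,113): 19 bp
  [113,126): 13 bp
  [126,134): 8 bp
  [134,146): 12 bp
  [146,159): 13 bp
  [159,170): 11 bp
  [170,174): 4 bp
  [174,176): 2 bp
  [176,186): 10 bp
  [186,196): 10 bp
  [196,217): 21 bp
  [217,227): 10 bp
  [227,240): 13 bp
  [240,261): 21 bp
  [261,264): 3 bp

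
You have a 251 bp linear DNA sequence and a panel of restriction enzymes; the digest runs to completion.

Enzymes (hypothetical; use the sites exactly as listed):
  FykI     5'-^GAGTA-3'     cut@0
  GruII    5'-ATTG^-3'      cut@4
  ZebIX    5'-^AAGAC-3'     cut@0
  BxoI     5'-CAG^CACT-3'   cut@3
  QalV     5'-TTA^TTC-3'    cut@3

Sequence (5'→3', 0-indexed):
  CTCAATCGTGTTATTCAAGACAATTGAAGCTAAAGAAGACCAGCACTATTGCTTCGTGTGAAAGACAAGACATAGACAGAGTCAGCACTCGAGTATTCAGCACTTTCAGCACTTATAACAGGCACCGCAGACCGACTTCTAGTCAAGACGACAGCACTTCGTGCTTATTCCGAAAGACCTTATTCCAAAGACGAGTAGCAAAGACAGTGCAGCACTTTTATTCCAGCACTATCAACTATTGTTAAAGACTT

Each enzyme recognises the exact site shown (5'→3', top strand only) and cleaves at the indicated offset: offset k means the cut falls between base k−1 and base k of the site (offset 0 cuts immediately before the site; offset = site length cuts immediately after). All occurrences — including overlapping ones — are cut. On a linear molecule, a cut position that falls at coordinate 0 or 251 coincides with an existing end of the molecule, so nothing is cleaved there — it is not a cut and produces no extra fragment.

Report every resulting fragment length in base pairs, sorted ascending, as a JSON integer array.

Per-enzyme occurrences:
  FykI GAGTA/0: at [90, 192] ⇒ [90, 192]
  GruII ATTG/4: at [22, 47, 237] ⇒ [26, 51, 241]
  ZebIX AAGAC/0: at [16, 35, 61, 66, 144, 173, 187, 200, 244] ⇒ [16, 35, 61, 66, 144, 173, 187, 200, 244]
  BxoI CAGCACT/3: at [40, 82, 97, 106, 151, 209, 223] ⇒ [43, 85, 100, 109, 154, 212, 226]
  QalV TTATTC/3: at [10, 164, 179, 217] ⇒ [13, 167, 182, 220]

All cut coordinates (distinct, sorted): [13, 16, 26, 35, 43, 51, 61, 66, 85, 90, 100, 109, 144, 154, 167, 173, 182, 187, 192, 200, 212, 220, 226, 241, 244]

Fragment lengths:
  [0,13): 13 bp
  [13,16): 3 bp
  [16,26): 10 bp
  [26,35): 9 bp
  [35,43): 8 bp
  [43,51): 8 bp
  [51,61): 10 bp
  [61,66): 5 bp
  [66,85): 19 bp
  [85,90): 5 bp
  [90,100): 10 bp
  [100,109): 9 bp
  [109,144): 35 bp
  [144,154): 10 bp
  [154,167): 13 bp
  [167,173): 6 bp
  [173,182): 9 bp
  [182,187): 5 bp
  [187,192): 5 bp
  [192,200): 8 bp
  [200,212): 12 bp
  [212,220): 8 bp
  [220,226): 6 bp
  [226,241): 15 bp
  [241,244): 3 bp
  [244,251): 7 bp

[3,3,5,5,5,5,6,6,7,8,8,8,8,9,9,9,10,10,10,10,12,13,13,15,19,35]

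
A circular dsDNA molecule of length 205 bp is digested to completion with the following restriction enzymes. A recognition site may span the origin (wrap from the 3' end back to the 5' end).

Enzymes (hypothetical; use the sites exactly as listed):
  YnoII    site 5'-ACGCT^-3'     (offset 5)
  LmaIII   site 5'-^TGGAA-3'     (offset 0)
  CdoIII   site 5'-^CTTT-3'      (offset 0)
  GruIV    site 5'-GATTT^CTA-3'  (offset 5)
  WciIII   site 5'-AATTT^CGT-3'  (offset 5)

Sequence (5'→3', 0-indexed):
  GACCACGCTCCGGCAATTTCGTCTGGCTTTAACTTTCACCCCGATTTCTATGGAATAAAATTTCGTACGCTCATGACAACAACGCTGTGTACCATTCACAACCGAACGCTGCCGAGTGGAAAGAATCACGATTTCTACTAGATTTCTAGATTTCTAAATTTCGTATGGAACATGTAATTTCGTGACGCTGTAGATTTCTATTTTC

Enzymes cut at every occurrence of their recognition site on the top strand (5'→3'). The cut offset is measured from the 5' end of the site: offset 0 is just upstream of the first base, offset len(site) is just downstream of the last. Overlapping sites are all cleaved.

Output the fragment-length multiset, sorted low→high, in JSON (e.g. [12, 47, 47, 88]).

[3,4,6,6,7,8,8,8,8,9,10,11,13,15,15,15,17,18,24]

Per-enzyme occurrences:
  YnoII (ACGCT, off=5): starts [4, 66, 81, 105, 184] → cuts [9, 71, 86, 110, 189]
  LmaIII (TGGAA, off=0): starts [50, 116, 165] → cuts [50, 116, 165]
  CdoIII (CTTT, off=0): starts [26, 32] → cuts [26, 32]
  GruIV (GATTTCTA, off=5): starts [42, 129, 140, 148, 192] → cuts [47, 134, 145, 153, 197]
  WciIII (AATTTCGT, off=5): starts [14, 58, 156, 175] → cuts [19, 63, 161, 180]

All cut coordinates (distinct, sorted): [9, 19, 26, 32, 47, 50, 63, 71, 86, 110, 116, 134, 145, 153, 161, 165, 180, 189, 197]

Fragments:
  9→19: 10 bp
  19→26: 7 bp
  26→32: 6 bp
  32→47: 15 bp
  47→50: 3 bp
  50→63: 13 bp
  63→71: 8 bp
  71→86: 15 bp
  86→110: 24 bp
  110→116: 6 bp
  116→134: 18 bp
  134→145: 11 bp
  145→153: 8 bp
  153→161: 8 bp
  161→165: 4 bp
  165→180: 15 bp
  180→189: 9 bp
  189→197: 8 bp
  197→9 (wrap): 205-197+9 = 17 bp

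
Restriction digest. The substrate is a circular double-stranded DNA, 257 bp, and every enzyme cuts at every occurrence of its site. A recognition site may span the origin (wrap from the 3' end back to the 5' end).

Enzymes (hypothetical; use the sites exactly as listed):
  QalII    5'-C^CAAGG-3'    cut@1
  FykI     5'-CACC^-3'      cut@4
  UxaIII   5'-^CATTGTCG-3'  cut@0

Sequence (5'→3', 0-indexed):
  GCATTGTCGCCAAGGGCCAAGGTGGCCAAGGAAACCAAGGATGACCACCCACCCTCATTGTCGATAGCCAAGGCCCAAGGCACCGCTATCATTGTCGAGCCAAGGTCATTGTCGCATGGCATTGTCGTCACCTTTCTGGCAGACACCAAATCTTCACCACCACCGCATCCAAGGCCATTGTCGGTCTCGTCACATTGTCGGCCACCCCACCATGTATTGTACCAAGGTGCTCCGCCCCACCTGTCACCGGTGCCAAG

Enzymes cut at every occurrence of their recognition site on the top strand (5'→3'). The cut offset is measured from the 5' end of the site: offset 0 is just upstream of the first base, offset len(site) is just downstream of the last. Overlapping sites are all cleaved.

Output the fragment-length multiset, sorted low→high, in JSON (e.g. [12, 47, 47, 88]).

[2,3,3,4,5,5,5,5,5,6,6,7,7,7,9,9,9,9,11,11,11,13,13,13,14,14,15,17,19]

Per-enzyme occurrences:
  QalII (CCAAGG, off=1): starts [9, 16, 25, 34, 67, 74, 99, 168, 221, 252] → cuts [10, 17, 26, 35, 68, 75, 100, 169, 222, 253]
  FykI (CACC, off=4): starts [45, 49, 80, 128, 143, 154, 157, 160, 202, 207, 237, 244] → cuts [49, 53, 84, 132, 147, 158, 161, 164, 206, 211, 241, 248]
  UxaIII (CATTGTCG, off=0): starts [1, 55, 89, 106, 119, 175, 192] → cuts [1, 55, 89, 106, 119, 175, 192]

All cut coordinates (distinct, sorted): [1, 10, 17, 26, 35, 49, 53, 55, 68, 75, 84, 89, 100, 106, 119, 132, 147, 158, 161, 164, 169, 175, 192, 206, 211, 222, 241, 248, 253]

Fragment lengths:
  1→10: 9 bp
  10→17: 7 bp
  17→26: 9 bp
  26→35: 9 bp
  35→49: 14 bp
  49→53: 4 bp
  53→55: 2 bp
  55→68: 13 bp
  68→75: 7 bp
  75→84: 9 bp
  84→89: 5 bp
  89→100: 11 bp
  100→106: 6 bp
  106→119: 13 bp
  119→132: 13 bp
  132→147: 15 bp
  147→158: 11 bp
  158→161: 3 bp
  161→164: 3 bp
  164→169: 5 bp
  169→175: 6 bp
  175→192: 17 bp
  192→206: 14 bp
  206→211: 5 bp
  211→222: 11 bp
  222→241: 19 bp
  241→248: 7 bp
  248→253: 5 bp
  253→1 (wrap): 257-253+1 = 5 bp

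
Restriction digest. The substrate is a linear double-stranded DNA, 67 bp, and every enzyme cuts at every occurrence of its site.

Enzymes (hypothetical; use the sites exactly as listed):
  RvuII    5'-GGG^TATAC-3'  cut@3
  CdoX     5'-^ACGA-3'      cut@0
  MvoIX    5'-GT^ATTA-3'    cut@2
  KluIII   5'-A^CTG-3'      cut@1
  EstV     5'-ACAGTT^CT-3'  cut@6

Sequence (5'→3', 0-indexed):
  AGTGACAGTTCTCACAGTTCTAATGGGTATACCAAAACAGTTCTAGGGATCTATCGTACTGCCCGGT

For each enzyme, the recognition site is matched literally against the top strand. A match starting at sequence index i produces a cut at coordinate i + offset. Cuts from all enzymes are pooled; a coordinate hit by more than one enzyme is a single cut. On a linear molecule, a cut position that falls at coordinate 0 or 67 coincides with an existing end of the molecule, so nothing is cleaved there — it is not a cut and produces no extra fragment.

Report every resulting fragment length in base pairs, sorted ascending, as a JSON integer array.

Scan for sites:
  RvuII (GGGTATAC, off=3): starts [24] → cuts [27]
  CdoX (ACGA, off=0): no sites
  MvoIX (GTATTA, off=2): no sites
  KluIII (ACTG, off=1): starts [57] → cuts [58]
  EstV (ACAGTTCT, off=6): starts [4, 13, 36] → cuts [10, 19, 42]

All cut coordinates (distinct, sorted): [10, 19, 27, 42, 58]

Fragment lengths:
  [0,10): 10 bp
  [10,19): 9 bp
  [19,27): 8 bp
  [27,42): 15 bp
  [42,58): 16 bp
  [58,67): 9 bp

[8,9,9,10,15,16]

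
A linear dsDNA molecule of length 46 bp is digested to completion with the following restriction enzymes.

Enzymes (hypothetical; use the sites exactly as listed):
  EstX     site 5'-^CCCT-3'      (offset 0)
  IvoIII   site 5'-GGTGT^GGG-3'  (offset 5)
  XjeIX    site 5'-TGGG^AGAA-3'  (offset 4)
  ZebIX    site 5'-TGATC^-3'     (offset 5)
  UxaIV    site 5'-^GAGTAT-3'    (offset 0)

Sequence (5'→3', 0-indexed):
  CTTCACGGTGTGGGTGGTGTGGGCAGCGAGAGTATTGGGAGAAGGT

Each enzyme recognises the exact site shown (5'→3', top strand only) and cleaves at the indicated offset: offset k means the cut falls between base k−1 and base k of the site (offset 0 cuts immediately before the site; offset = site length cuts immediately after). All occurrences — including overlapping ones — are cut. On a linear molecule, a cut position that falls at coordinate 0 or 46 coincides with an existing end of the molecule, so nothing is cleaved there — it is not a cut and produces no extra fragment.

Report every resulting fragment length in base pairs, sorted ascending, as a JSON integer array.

[7,9,9,10,11]

Site scan:
  EstX (CCCT, off=0): no sites
  IvoIII (GGTGTGGG, off=5): starts [6, 15] → cuts [11, 20]
  XjeIX (TGGGAGAA, off=4): starts [35] → cuts [39]
  ZebIX (TGATC, off=5): no sites
  UxaIV (GAGTAT, off=0): starts [29] → cuts [29]

Pooled cuts: [11, 20, 29, 39]

Fragment lengths:
  [0,11): 11 bp
  [11,20): 9 bp
  [20,29): 9 bp
  [29,39): 10 bp
  [39,46): 7 bp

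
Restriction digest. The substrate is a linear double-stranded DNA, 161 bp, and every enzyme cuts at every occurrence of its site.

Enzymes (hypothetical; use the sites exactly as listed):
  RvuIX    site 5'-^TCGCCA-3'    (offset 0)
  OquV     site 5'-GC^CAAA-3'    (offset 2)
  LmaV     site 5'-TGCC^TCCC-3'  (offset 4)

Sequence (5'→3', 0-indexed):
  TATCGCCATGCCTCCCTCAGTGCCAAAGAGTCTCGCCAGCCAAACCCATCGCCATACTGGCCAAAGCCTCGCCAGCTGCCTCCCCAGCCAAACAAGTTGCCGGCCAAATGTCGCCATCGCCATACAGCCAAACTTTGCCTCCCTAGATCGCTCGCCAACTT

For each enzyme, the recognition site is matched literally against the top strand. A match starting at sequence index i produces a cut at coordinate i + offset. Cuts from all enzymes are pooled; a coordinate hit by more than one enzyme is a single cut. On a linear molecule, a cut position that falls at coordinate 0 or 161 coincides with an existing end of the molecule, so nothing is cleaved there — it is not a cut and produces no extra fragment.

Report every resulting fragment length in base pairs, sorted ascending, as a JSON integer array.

[2,6,6,7,8,8,8,9,10,10,11,11,12,12,12,13,16]

Site scan:
  RvuIX TCGCCA/0: at [2, 32, 48, 68, 110, 116, 151] ⇒ [2, 32, 48, 68, 110, 116, 151]
  OquV GCCAAA/2: at [21, 38, 59, 86, 102, 126] ⇒ [23, 40, 61, 88, 104, 128]
  LmaV TGCCTCCC/4: at [8, 76, 135] ⇒ [12, 80, 139]

All cut coordinates (distinct, sorted): [2, 12, 23, 32, 40, 48, 61, 68, 80, 88, 104, 110, 116, 128, 139, 151]

Fragment lengths:
  [0,2): 2 bp
  [2,12): 10 bp
  [12,23): 11 bp
  [23,32): 9 bp
  [32,40): 8 bp
  [40,48): 8 bp
  [48,61): 13 bp
  [61,68): 7 bp
  [68,80): 12 bp
  [80,88): 8 bp
  [88,104): 16 bp
  [104,110): 6 bp
  [110,116): 6 bp
  [116,128): 12 bp
  [128,139): 11 bp
  [139,151): 12 bp
  [151,161): 10 bp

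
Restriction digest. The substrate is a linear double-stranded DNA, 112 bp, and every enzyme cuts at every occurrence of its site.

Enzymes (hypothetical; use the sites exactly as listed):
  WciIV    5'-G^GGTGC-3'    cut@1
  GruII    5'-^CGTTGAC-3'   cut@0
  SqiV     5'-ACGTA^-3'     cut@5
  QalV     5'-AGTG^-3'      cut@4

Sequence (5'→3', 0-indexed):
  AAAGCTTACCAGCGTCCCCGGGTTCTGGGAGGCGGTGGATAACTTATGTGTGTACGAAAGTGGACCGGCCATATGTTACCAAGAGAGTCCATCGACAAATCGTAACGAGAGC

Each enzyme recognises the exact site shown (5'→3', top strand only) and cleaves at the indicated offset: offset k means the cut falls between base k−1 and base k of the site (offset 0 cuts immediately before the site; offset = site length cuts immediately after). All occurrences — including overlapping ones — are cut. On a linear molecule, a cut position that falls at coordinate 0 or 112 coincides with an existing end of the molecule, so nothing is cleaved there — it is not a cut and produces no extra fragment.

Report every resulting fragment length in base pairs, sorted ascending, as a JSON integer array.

Per-enzyme occurrences:
  WciIV (GGGTGC, off=1): no sites
  GruII (CGTTGAC, off=0): no sites
  SqiV (ACGTA, off=5): no sites
  QalV (AGTG, off=4): starts [58] → cuts [62]

All cut coordinates (distinct, sorted): [62]

Fragment lengths:
  [0,62): 62 bp
  [62,112): 50 bp

[50,62]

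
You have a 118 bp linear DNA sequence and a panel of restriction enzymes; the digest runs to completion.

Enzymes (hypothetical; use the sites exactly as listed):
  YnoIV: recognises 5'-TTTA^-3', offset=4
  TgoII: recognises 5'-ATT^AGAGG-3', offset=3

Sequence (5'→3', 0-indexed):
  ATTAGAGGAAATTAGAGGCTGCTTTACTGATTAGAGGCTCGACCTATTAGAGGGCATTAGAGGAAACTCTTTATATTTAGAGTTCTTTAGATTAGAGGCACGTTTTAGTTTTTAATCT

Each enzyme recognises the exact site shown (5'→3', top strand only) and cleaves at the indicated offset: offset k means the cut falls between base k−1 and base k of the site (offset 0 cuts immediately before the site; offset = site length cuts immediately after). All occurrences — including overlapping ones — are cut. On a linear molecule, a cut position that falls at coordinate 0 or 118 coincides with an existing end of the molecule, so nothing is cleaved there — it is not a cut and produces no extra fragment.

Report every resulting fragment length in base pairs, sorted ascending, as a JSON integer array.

Scan for sites:
  YnoIV (TTTA, off=4): starts [22, 69, 75, 85, 103, 110] → cuts [26, 73, 79, 89, 107, 114]
  TgoII (ATTAGAGG, off=3): starts [0, 10, 29, 45, 55, 90] → cuts [3, 13, 32, 48, 58, 93]

Pooled cuts: [3, 13, 26, 32, 48, 58, 73, 79, 89, 93, 107, 114]

Fragments:
  [0,3): 3 bp
  [3,13): 10 bp
  [13,26): 13 bp
  [26,32): 6 bp
  [32,48): 16 bp
  [48,58): 10 bp
  [58,73): 15 bp
  [73,79): 6 bp
  [79,89): 10 bp
  [89,93): 4 bp
  [93,107): 14 bp
  [107,114): 7 bp
  [114,118): 4 bp

[3,4,4,6,6,7,10,10,10,13,14,15,16]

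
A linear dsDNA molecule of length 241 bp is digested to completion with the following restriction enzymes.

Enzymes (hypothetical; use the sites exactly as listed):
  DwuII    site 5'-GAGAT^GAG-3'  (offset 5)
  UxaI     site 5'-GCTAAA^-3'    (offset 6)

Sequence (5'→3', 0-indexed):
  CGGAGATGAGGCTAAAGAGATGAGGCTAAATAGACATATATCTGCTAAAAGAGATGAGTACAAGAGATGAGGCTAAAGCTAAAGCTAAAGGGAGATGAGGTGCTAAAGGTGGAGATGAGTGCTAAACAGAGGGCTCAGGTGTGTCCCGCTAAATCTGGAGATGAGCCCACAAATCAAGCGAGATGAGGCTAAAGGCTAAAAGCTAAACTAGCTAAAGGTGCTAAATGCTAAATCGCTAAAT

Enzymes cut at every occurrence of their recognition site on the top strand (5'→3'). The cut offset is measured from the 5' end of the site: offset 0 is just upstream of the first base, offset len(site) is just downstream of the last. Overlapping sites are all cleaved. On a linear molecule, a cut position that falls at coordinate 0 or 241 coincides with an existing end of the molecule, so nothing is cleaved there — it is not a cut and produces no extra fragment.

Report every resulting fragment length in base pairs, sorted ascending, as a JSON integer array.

Per-enzyme occurrences:
  DwuII GAGATGAG/5: at [2, 16, 50, 63, 91, 111, 157, 179] ⇒ [7, 21, 55, 68, 96, 116, 162, 184]
  UxaI GCTAAA/6: at [10, 24, 43, 71, 77, 83, 101, 120, 147, 187, 194, 201, 210, 219, 226, 234] ⇒ [16, 30, 49, 77, 83, 89, 107, 126, 153, 193, 200, 207, 216, 225, 232, 240]

All cut coordinates (distinct, sorted): [7, 16, 21, 30, 49, 55, 68, 77, 83, 89, 96, 107, 116, 126, 153, 162, 184, 193, 200, 207, 216, 225, 232, 240]

Fragments:
  [0,7): 7 bp
  [7,16): 9 bp
  [16,21): 5 bp
  [21,30): 9 bp
  [30,49): 19 bp
  [49,55): 6 bp
  [55,68): 13 bp
  [68,77): 9 bp
  [77,83): 6 bp
  [83,89): 6 bp
  [89,96): 7 bp
  [96,107): 11 bp
  [107,116): 9 bp
  [116,126): 10 bp
  [126,153): 27 bp
  [153,162): 9 bp
  [162,184): 22 bp
  [184,193): 9 bp
  [193,200): 7 bp
  [200,207): 7 bp
  [207,216): 9 bp
  [216,225): 9 bp
  [225,232): 7 bp
  [232,240): 8 bp
  [240,241): 1 bp

[1,5,6,6,6,7,7,7,7,7,8,9,9,9,9,9,9,9,9,10,11,13,19,22,27]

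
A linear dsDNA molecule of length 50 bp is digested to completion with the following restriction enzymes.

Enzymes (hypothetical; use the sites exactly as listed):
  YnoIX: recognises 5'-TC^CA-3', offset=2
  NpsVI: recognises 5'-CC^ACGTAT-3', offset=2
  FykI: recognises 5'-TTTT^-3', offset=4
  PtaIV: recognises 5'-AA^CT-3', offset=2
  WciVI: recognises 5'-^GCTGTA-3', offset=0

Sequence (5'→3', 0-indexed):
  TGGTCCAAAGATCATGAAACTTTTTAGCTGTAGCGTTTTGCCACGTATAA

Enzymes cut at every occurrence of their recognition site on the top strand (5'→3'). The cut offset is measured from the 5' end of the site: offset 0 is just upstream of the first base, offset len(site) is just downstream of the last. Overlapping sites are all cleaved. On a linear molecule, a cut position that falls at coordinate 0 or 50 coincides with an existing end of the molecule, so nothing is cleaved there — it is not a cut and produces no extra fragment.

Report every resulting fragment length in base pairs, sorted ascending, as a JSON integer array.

Site scan:
  YnoIX TCCA/2: at [3] ⇒ [5]
  NpsVI CCACGTAT/2: at [40] ⇒ [42]
  FykI TTTT/4: at [20, 21, 35] ⇒ [24, 25, 39]
  PtaIV AACT/2: at [17] ⇒ [19]
  WciVI GCTGTA/0: at [26] ⇒ [26]

All cut coordinates (distinct, sorted): [5, 19, 24, 25, 26, 39, 42]

Fragments:
  [0,5): 5 bp
  [5,19): 14 bp
  [19,24): 5 bp
  [24,25): 1 bp
  [25,26): 1 bp
  [26,39): 13 bp
  [39,42): 3 bp
  [42,50): 8 bp

[1,1,3,5,5,8,13,14]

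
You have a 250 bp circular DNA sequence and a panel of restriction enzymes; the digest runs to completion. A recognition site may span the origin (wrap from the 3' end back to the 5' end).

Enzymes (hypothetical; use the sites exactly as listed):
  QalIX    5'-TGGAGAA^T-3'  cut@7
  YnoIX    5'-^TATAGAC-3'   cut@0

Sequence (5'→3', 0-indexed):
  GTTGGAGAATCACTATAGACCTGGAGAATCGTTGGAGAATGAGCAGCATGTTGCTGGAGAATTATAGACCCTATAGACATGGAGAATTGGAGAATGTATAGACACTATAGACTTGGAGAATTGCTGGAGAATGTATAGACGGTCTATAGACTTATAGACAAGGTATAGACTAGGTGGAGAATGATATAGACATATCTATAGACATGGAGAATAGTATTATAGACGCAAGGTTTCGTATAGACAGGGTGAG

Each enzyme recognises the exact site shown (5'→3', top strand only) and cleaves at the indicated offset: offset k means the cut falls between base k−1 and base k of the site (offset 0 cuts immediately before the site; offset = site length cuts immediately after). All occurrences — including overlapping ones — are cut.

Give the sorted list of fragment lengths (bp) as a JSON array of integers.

Per-enzyme occurrences:
  QalIX (TGGAGAAT, off=7): starts [2, 21, 32, 54, 79, 87, 113, 124, 174, 204] → cuts [9, 28, 39, 61, 86, 94, 120, 131, 181, 211]
  YnoIX (TATAGAC, off=0): starts [13, 62, 71, 96, 105, 133, 144, 152, 163, 184, 196, 217, 235] → cuts [13, 62, 71, 96, 105, 133, 144, 152, 163, 184, 196, 217, 235]

All cut coordinates (distinct, sorted): [9, 13, 28, 39, 61, 62, 71, 86, 94, 96, 105, 120, 131, 133, 144, 152, 163, 181, 184, 196, 211, 217, 235]

Fragment lengths:
  9→13: 4 bp
  13→28: 15 bp
  28→39: 11 bp
  39→61: 22 bp
  61→62: 1 bp
  62→71: 9 bp
  71→86: 15 bp
  86→94: 8 bp
  94→96: 2 bp
  96→105: 9 bp
  105→120: 15 bp
  120→131: 11 bp
  131→133: 2 bp
  133→144: 11 bp
  144→152: 8 bp
  152→163: 11 bp
  163→181: 18 bp
  181→184: 3 bp
  184→196: 12 bp
  196→211: 15 bp
  211→217: 6 bp
  217→235: 18 bp
  235→9 (wrap): 250-235+9 = 24 bp

[1,2,2,3,4,6,8,8,9,9,11,11,11,11,12,15,15,15,15,18,18,22,24]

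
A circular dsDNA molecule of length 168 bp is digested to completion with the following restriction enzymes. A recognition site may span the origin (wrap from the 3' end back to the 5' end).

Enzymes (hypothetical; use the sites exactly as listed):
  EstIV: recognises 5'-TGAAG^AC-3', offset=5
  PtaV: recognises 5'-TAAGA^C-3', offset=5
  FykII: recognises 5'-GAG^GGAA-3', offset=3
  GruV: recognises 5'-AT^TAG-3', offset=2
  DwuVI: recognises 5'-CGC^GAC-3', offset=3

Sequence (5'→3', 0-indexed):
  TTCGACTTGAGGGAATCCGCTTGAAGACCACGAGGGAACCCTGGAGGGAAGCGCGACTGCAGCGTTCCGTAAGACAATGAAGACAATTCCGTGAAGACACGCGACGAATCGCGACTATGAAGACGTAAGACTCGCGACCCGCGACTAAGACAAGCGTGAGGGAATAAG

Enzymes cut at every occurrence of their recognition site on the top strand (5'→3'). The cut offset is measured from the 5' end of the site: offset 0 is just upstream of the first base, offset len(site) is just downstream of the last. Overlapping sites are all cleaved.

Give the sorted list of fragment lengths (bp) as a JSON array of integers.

[5,6,7,8,8,8,8,8,10,10,10,12,14,15,19,20]

Site scan:
  EstIV TGAAGAC/5: at [21, 77, 91, 117] ⇒ [26, 82, 96, 122]
  PtaV TAAGAC/5: at [69, 125, 145] ⇒ [74, 130, 150]
  FykII GAGGGAA/3: at [8, 31, 43, 157] ⇒ [11, 34, 46, 160]
  GruV (ATTAG, off=2): no sites
  DwuVI CGCGAC/3: at [51, 99, 109, 132, 139] ⇒ [54, 102, 112, 135, 142]

Pooled cuts: [11, 26, 34, 46, 54, 74, 82, 96, 102, 112, 122, 130, 135, 142, 150, 160]

Fragments:
  11→26: 15 bp
  26→34: 8 bp
  34→46: 12 bp
  46→54: 8 bp
  54→74: 20 bp
  74→82: 8 bp
  82→96: 14 bp
  96→102: 6 bp
  102→112: 10 bp
  112→122: 10 bp
  122→130: 8 bp
  130→135: 5 bp
  135→142: 7 bp
  142→150: 8 bp
  150→160: 10 bp
  160→11 (wrap): 168-160+11 = 19 bp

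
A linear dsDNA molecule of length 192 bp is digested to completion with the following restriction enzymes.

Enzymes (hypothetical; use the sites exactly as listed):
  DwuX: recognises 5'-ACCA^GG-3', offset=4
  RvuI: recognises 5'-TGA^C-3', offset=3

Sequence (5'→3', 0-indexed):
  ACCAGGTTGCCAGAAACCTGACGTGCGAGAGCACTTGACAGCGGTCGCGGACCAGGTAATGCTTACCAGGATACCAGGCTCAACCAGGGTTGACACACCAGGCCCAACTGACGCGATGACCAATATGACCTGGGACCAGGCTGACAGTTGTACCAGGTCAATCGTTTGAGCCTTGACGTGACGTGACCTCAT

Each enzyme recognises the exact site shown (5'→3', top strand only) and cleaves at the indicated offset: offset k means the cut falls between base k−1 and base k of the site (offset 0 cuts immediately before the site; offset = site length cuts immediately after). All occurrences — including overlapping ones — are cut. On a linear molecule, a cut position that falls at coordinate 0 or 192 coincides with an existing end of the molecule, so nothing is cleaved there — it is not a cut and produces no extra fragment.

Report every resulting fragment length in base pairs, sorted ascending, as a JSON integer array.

Per-enzyme occurrences:
  DwuX (ACCAGG, off=4): starts [0, 50, 64, 72, 82, 96, 134, 151] → cuts [4, 54, 68, 76, 86, 100, 138, 155]
  RvuI (TGAC, off=3): starts [18, 35, 90, 108, 116, 125, 141, 173, 178, 183] → cuts [21, 38, 93, 111, 119, 128, 144, 176, 181, 186]

Pooled cuts: [4, 21, 38, 54, 68, 76, 86, 93, 100, 111, 119, 128, 138, 144, 155, 176, 181, 186]

Fragments:
  [0,4): 4 bp
  [4,21): 17 bp
  [21,38): 17 bp
  [38,54): 16 bp
  [54,68): 14 bp
  [68,76): 8 bp
  [76,86): 10 bp
  [86,93): 7 bp
  [93,100): 7 bp
  [100,111): 11 bp
  [111,119): 8 bp
  [119,128): 9 bp
  [128,138): 10 bp
  [138,144): 6 bp
  [144,155): 11 bp
  [155,176): 21 bp
  [176,181): 5 bp
  [181,186): 5 bp
  [186,192): 6 bp

[4,5,5,6,6,7,7,8,8,9,10,10,11,11,14,16,17,17,21]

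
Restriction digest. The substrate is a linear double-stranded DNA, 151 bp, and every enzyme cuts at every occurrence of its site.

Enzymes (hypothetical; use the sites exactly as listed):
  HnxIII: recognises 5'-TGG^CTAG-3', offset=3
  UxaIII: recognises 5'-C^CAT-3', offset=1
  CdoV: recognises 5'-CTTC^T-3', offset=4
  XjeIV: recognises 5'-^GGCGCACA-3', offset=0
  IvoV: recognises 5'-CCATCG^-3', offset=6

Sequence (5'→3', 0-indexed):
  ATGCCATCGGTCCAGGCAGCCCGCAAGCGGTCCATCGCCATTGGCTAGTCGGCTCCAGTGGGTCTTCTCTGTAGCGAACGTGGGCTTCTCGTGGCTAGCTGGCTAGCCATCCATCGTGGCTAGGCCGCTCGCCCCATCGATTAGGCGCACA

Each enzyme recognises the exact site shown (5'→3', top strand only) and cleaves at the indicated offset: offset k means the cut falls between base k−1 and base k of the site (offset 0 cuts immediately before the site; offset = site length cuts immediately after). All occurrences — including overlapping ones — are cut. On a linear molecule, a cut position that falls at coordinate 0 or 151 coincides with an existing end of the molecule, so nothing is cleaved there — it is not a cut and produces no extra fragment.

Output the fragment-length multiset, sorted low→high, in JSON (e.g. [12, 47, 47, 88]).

[1,3,4,4,4,5,5,5,5,5,6,6,8,8,15,21,23,23]

Scan for sites:
  HnxIII (TGGCTAG, off=3): starts [41, 91, 99, 116] → cuts [44, 94, 102, 119]
  UxaIII (CCAT, off=1): starts [3, 31, 37, 106, 110, 133] → cuts [4, 32, 38, 107, 111, 134]
  CdoV (CTTCT, off=4): starts [63, 84] → cuts [67, 88]
  XjeIV (GGCGCACA, off=0): starts [143] → cuts [143]
  IvoV (CCATCG, off=6): starts [3, 31, 110, 133] → cuts [9, 37, 116, 139]

All cut coordinates (distinct, sorted): [4, 9, 32, 37, 38, 44, 67, 88, 94, 102, 107, 111, 116, 119, 134, 139, 143]

Fragment lengths:
  [0,4): 4 bp
  [4,9): 5 bp
  [9,32): 23 bp
  [32,37): 5 bp
  [37,38): 1 bp
  [38,44): 6 bp
  [44,67): 23 bp
  [67,88): 21 bp
  [88,94): 6 bp
  [94,102): 8 bp
  [102,107): 5 bp
  [107,111): 4 bp
  [111,116): 5 bp
  [116,119): 3 bp
  [119,134): 15 bp
  [134,139): 5 bp
  [139,143): 4 bp
  [143,151): 8 bp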